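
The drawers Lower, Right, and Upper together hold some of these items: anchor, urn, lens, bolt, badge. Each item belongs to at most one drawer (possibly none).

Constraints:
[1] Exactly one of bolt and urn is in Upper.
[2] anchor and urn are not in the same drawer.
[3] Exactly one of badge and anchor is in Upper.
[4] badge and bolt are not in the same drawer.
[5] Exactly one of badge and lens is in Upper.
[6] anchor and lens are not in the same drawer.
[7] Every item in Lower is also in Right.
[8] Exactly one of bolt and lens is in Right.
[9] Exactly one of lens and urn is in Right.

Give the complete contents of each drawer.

Lower = {}; Right = {lens}; Upper = {badge, urn}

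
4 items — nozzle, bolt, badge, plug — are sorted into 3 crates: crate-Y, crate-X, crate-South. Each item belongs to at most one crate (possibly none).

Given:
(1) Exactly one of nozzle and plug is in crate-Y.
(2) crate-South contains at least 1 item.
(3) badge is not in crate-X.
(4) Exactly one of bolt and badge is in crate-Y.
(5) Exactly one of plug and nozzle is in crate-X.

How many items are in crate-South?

1

From (3): badge ∉ crate-X.
Suppose nozzle ∈ crate-South: no assignment then satisfies all the clues, so nozzle ∉ crate-South.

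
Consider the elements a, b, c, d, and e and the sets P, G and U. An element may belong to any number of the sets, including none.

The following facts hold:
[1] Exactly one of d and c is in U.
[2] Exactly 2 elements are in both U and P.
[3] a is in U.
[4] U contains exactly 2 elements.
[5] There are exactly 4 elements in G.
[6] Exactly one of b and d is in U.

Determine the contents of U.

U = {a, d}

From (3): a ∈ U.
Suppose b ∈ U: no assignment then satisfies all the clues, so b ∉ U.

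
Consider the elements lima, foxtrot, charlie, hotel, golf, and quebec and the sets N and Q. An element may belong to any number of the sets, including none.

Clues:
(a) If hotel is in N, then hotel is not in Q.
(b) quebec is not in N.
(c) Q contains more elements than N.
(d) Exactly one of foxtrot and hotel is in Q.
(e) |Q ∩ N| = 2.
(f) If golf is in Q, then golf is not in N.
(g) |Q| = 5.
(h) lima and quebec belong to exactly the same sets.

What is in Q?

Q = {charlie, foxtrot, golf, lima, quebec}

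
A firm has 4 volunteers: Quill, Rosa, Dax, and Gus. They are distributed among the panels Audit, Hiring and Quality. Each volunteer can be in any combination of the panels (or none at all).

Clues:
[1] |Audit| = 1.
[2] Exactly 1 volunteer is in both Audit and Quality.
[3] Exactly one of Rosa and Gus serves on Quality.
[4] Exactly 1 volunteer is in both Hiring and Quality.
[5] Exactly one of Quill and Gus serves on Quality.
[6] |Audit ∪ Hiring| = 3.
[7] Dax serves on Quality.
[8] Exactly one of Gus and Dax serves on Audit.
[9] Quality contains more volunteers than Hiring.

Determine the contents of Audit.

From (7): Dax ∈ Quality.
Suppose Quill ∈ Audit: no assignment then satisfies all the clues, so Quill ∉ Audit.

Audit = {Dax}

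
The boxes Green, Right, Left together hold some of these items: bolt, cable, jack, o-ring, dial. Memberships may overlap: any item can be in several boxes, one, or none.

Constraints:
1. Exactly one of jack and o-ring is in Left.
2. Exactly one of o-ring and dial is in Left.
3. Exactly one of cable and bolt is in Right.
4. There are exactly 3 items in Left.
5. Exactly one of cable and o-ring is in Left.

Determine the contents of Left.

Left = {cable, dial, jack}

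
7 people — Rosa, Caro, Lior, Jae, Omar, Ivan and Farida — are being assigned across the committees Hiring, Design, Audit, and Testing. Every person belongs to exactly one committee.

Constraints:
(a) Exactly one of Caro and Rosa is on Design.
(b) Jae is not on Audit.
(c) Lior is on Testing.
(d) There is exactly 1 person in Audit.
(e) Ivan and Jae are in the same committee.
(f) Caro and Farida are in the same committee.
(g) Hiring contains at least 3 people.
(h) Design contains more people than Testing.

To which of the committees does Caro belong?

Caro: Design

From (b): Jae ∉ Audit.
From (c): Lior ∈ Testing.
(e): Ivan matches Jae: Ivan ∉ Audit.
Suppose Caro ∈ Hiring: no assignment then satisfies all the clues, so Caro ∉ Hiring.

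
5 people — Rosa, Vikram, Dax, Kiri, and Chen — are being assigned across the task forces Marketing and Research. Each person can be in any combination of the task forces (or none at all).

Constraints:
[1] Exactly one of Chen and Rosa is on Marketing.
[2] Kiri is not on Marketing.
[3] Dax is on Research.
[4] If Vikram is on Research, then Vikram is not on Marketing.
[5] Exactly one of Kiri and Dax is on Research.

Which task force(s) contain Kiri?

Kiri: none

From (2): Kiri ∉ Marketing.
From (3): Dax ∈ Research.
(5) (exactly one): Kiri ∉ Research.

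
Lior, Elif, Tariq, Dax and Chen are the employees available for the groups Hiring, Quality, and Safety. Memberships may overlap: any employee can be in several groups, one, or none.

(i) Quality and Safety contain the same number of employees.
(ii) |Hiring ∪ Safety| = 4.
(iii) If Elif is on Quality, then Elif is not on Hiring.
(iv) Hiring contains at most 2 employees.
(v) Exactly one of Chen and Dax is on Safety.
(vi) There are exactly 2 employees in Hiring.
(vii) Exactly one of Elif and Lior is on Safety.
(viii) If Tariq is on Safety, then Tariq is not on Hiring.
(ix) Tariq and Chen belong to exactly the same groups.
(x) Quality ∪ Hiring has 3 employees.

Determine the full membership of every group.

Hiring = {Dax, Lior}; Quality = {Dax, Elif, Lior}; Safety = {Chen, Lior, Tariq}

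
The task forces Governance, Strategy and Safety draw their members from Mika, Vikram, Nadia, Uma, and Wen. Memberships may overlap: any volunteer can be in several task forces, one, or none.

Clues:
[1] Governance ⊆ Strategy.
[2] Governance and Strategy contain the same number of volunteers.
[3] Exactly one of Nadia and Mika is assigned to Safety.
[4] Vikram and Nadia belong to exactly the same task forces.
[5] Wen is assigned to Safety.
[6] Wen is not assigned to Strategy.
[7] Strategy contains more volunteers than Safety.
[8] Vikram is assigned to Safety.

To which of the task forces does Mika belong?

Mika: Governance, Strategy

From (5): Wen ∈ Safety.
From (6): Wen ∉ Strategy.
From (8): Vikram ∈ Safety.
(1) contrapositive: Wen ∉ Governance.
(4): Nadia matches Vikram: Nadia ∈ Safety.
(3) (exactly one): Mika ∉ Safety.
Suppose Mika ∉ Governance: no assignment then satisfies all the clues, so Mika ∈ Governance.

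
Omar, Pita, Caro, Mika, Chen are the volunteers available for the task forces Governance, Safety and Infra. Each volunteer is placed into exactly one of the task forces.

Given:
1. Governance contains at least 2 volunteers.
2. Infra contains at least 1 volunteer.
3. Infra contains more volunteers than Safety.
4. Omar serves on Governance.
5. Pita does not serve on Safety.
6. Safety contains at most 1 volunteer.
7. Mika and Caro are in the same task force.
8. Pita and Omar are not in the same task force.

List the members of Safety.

Safety = {}

From (4): Omar ∈ Governance.
From (5): Pita ∉ Safety.
(8): Pita ∉ Governance.
Only one task force left: Pita ∈ Infra.
Suppose Caro ∈ Safety: no assignment then satisfies all the clues, so Caro ∉ Safety.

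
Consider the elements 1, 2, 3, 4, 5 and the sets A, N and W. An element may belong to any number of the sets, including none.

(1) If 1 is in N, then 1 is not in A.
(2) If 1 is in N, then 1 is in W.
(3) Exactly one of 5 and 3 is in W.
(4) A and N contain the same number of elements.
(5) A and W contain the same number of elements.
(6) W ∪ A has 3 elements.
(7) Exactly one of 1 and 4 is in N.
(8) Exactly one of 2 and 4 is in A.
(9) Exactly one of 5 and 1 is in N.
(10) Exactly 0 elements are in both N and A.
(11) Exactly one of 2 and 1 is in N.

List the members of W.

W = {1, 5}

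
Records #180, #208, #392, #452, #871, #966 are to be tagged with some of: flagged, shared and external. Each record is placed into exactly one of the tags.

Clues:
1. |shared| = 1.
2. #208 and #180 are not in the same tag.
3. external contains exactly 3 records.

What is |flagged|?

2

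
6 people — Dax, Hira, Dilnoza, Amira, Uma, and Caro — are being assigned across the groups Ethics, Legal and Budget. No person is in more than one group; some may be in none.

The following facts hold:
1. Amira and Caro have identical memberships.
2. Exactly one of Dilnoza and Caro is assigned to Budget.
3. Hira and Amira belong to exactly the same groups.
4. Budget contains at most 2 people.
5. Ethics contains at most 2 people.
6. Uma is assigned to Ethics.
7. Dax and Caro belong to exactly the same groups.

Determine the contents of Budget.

Budget = {Dilnoza}

From (6): Uma ∈ Ethics.
Suppose Dax ∈ Budget: no assignment then satisfies all the clues, so Dax ∉ Budget.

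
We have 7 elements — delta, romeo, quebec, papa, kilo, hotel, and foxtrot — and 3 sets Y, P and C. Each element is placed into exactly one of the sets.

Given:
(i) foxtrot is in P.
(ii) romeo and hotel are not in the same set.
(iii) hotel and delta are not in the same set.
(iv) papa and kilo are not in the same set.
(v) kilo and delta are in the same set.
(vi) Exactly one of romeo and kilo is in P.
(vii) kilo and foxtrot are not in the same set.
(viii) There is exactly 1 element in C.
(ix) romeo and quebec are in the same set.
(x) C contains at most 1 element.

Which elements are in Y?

Y = {delta, kilo}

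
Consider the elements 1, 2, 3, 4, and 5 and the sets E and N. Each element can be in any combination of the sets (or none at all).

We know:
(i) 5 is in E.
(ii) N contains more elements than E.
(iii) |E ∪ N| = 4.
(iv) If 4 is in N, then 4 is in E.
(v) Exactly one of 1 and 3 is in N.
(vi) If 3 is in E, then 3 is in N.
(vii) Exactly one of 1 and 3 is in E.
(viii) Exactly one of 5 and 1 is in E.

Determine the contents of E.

E = {3, 4, 5}

From (i): 5 ∈ E.
(viii) (exactly one): 1 ∉ E.
(vii) (exactly one): 3 ∈ E.
(vi): 3 ∈ N.
(v) (exactly one): 1 ∉ N.
Suppose 2 ∈ E: no assignment then satisfies all the clues, so 2 ∉ E.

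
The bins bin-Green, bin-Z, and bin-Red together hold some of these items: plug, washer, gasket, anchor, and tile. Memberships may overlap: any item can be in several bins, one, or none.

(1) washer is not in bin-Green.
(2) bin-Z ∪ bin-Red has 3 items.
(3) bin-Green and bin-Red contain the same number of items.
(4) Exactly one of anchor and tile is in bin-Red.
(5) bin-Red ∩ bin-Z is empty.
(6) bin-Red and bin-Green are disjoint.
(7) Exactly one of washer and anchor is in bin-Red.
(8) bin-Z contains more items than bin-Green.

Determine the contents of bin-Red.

From (1): washer ∉ bin-Green.
Suppose plug ∈ bin-Red: no assignment then satisfies all the clues, so plug ∉ bin-Red.

bin-Red = {anchor}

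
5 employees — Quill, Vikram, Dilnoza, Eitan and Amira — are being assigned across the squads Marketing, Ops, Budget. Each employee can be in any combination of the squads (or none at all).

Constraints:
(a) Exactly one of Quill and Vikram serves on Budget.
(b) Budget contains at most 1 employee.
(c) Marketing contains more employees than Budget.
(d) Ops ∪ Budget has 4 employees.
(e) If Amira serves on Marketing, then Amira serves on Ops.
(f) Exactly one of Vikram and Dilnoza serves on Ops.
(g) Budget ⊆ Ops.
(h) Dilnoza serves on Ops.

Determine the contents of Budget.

Budget = {Quill}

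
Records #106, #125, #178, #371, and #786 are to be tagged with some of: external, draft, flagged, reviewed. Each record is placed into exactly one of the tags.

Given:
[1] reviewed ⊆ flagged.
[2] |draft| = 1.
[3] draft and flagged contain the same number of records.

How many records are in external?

3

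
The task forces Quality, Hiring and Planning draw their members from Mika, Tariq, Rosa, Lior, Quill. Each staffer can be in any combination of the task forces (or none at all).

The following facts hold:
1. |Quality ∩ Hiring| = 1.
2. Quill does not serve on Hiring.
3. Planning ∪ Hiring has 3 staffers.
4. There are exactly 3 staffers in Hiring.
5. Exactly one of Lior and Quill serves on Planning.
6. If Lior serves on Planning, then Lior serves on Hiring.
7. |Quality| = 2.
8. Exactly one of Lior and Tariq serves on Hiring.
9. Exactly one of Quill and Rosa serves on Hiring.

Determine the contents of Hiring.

Hiring = {Lior, Mika, Rosa}

From (2): Quill ∉ Hiring.
(9) (exactly one): Rosa ∈ Hiring.
Suppose Mika ∉ Hiring: no assignment then satisfies all the clues, so Mika ∈ Hiring.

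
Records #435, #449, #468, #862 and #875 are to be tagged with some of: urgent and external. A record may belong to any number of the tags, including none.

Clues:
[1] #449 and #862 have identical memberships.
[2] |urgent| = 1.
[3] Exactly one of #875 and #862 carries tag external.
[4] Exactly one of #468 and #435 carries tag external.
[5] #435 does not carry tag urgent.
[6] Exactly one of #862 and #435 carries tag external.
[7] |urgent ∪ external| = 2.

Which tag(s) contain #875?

#875: external, urgent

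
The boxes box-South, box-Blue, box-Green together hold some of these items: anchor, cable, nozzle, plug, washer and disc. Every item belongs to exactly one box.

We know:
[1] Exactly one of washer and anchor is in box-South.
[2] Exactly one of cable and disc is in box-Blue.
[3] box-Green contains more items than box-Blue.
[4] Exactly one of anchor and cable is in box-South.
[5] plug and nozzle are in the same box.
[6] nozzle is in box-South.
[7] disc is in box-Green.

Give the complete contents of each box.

box-South = {anchor, nozzle, plug}; box-Blue = {cable}; box-Green = {disc, washer}

From (6): nozzle ∈ box-South.
From (7): disc ∈ box-Green.
(2) (exactly one): cable ∈ box-Blue.
(4) (exactly one): anchor ∈ box-South.
(5): plug matches nozzle: plug ∈ box-South.
(1) (exactly one): washer ∉ box-South.
Suppose washer ∈ box-Blue: no assignment then satisfies all the clues, so washer ∉ box-Blue.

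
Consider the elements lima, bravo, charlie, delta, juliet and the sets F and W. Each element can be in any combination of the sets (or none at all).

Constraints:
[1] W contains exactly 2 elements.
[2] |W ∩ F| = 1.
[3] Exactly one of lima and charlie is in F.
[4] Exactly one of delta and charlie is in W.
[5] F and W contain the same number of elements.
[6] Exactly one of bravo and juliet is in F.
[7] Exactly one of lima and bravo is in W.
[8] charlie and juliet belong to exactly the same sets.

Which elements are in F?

F = {bravo, lima}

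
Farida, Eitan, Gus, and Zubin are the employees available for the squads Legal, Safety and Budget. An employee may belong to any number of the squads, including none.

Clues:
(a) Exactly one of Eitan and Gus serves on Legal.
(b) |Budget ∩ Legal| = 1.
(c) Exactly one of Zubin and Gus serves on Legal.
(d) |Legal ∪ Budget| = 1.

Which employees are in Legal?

Legal = {Gus}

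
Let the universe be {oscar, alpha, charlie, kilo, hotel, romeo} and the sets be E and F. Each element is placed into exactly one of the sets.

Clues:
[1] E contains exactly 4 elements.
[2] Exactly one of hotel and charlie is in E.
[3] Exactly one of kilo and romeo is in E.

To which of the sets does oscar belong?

oscar: E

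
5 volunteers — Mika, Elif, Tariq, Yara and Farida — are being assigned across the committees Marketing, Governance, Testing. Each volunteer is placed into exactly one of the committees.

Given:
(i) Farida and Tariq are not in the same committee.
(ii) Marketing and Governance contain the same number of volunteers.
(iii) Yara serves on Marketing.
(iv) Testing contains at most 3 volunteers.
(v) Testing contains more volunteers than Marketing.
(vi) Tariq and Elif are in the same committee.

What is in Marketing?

Marketing = {Yara}

From (iii): Yara ∈ Marketing.
Suppose Mika ∈ Marketing: no assignment then satisfies all the clues, so Mika ∉ Marketing.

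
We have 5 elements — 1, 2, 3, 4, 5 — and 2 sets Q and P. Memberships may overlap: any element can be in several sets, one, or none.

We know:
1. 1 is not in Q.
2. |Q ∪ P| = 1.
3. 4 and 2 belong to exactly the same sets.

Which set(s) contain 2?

From (1): 1 ∉ Q.
Suppose 2 ∈ Q: no assignment then satisfies all the clues, so 2 ∉ Q.

2: none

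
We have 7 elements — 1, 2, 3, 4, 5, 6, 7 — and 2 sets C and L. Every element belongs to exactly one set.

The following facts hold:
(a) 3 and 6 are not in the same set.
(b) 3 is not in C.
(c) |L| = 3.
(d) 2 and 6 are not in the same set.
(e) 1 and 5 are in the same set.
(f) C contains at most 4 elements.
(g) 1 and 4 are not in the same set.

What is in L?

L = {2, 3, 4}

From (b): 3 ∉ C.
Only one set left: 3 ∈ L.
(a): 6 ∉ L.
Only one set left: 6 ∈ C.
(d): 2 ∉ C.
Only one set left: 2 ∈ L.
Suppose 1 ∈ L: no assignment then satisfies all the clues, so 1 ∉ L.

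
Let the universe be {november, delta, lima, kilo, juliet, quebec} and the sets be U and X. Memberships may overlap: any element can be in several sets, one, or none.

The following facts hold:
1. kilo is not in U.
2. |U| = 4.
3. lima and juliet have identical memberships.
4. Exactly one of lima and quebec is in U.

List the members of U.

From (1): kilo ∉ U.
Suppose november ∉ U: no assignment then satisfies all the clues, so november ∈ U.

U = {delta, juliet, lima, november}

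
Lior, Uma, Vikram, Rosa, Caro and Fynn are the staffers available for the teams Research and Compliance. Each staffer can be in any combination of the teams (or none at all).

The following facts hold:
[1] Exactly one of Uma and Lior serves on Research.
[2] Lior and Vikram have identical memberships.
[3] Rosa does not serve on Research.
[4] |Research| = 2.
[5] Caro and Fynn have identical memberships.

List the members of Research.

Research = {Lior, Vikram}

From (3): Rosa ∉ Research.
Suppose Lior ∉ Research: no assignment then satisfies all the clues, so Lior ∈ Research.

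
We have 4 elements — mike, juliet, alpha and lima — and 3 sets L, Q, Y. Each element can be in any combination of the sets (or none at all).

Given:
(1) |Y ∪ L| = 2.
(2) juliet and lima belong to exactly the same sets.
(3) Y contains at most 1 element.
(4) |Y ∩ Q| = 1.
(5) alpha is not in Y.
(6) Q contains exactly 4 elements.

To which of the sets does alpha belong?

alpha: L, Q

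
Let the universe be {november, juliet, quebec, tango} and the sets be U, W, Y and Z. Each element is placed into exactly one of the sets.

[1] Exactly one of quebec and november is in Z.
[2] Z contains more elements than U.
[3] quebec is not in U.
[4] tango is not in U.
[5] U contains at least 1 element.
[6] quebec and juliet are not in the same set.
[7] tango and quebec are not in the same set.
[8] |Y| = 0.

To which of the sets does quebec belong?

From (3): quebec ∉ U.
From (4): tango ∉ U.
(8): Y already has 0, so the rest are out.
Suppose quebec ∉ W: no assignment then satisfies all the clues, so quebec ∈ W.

quebec: W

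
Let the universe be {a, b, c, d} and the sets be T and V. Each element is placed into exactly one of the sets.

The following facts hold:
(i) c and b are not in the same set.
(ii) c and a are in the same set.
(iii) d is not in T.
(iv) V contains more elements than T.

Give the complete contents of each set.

T = {b}; V = {a, c, d}

From (iii): d ∉ T.
Only one set left: d ∈ V.
Suppose a ∈ T: no assignment then satisfies all the clues, so a ∉ T.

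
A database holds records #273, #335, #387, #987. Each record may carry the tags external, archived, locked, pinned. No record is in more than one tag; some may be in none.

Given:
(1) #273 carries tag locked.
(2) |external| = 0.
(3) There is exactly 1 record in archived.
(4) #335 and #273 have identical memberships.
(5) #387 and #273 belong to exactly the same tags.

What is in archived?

From (1): #273 ∈ locked.
(2): external already has 0, so the rest are out.
(4): #335 matches #273: #335 ∉ archived.
(4): #335 matches #273: #335 ∈ locked.
(5): #387 matches #273: #387 ∉ archived.
(5): #387 matches #273: #387 ∈ locked.
(3): only 1 candidates remain for archived, so all are in.

archived = {#987}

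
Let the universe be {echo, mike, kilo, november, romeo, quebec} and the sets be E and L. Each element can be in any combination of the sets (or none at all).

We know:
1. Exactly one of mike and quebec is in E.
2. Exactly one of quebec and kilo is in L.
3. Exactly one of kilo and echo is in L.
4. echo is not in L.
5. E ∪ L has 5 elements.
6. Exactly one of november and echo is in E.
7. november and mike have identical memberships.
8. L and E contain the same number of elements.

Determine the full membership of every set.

E = {echo, kilo, quebec}; L = {kilo, mike, november}

From (4): echo ∉ L.
(3) (exactly one): kilo ∈ L.
(2) (exactly one): quebec ∉ L.
Suppose echo ∉ E: no assignment then satisfies all the clues, so echo ∈ E.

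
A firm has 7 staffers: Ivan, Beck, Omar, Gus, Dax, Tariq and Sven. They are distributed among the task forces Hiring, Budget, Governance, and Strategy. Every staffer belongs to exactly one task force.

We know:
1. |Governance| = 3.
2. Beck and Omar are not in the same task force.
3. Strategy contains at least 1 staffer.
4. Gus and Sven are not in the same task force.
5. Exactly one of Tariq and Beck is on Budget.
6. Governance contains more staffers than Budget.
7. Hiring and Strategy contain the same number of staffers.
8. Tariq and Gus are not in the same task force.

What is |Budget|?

2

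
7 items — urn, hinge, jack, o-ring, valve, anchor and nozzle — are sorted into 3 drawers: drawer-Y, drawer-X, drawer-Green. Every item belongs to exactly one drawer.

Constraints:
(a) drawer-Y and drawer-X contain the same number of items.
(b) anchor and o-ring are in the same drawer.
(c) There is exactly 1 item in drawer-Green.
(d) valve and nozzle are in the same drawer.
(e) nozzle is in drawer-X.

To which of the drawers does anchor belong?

From (e): nozzle ∈ drawer-X.
(d): valve matches nozzle: valve ∉ drawer-Y.
(d): valve matches nozzle: valve ∈ drawer-X.
Suppose anchor ∉ drawer-Y: no assignment then satisfies all the clues, so anchor ∈ drawer-Y.

anchor: drawer-Y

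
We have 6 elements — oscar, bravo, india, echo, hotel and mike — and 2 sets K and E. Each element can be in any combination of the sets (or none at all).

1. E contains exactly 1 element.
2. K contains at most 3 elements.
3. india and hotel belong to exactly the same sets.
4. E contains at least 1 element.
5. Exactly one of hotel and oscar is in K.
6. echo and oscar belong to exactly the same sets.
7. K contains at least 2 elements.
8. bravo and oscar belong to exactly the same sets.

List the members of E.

E = {mike}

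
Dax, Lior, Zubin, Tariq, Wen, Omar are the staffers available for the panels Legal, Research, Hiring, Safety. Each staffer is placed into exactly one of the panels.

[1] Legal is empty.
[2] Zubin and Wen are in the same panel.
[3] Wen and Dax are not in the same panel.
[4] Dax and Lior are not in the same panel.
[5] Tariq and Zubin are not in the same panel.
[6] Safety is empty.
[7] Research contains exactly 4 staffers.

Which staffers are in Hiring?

Hiring = {Dax, Tariq}

(1): Legal already has 0, so the rest are out.
(6): Safety already has 0, so the rest are out.
Suppose Dax ∉ Hiring: no assignment then satisfies all the clues, so Dax ∈ Hiring.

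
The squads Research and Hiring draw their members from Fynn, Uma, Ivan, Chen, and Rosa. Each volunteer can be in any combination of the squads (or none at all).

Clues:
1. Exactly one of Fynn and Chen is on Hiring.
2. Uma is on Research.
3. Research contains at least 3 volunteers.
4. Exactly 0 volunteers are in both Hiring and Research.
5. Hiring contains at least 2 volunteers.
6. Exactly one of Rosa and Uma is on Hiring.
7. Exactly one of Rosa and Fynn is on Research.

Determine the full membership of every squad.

Research = {Fynn, Ivan, Uma}; Hiring = {Chen, Rosa}

From (2): Uma ∈ Research.
Suppose Fynn ∉ Research: no assignment then satisfies all the clues, so Fynn ∈ Research.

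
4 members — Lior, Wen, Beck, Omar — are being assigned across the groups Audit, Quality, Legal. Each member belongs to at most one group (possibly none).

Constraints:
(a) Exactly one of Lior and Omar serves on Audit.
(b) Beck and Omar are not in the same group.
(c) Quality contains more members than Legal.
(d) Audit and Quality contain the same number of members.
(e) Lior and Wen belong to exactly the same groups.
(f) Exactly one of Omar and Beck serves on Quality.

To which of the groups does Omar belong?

Omar: Audit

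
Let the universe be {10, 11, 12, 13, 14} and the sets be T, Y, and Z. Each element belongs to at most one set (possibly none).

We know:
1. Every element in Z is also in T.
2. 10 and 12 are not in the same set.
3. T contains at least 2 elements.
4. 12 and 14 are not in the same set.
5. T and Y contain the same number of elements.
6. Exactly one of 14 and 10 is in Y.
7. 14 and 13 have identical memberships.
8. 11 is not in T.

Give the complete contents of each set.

T = {13, 14}; Y = {10, 11}; Z = {}

From (8): 11 ∉ T.
(1) contrapositive: 11 ∉ Z.
Suppose 10 ∈ T: no assignment then satisfies all the clues, so 10 ∉ T.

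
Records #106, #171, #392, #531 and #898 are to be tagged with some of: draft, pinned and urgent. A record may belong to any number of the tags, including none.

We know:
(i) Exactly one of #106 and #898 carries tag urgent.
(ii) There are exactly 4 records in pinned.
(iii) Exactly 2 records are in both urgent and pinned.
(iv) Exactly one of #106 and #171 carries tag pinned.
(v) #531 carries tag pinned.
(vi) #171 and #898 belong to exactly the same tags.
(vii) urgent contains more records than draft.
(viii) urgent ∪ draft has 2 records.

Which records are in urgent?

urgent = {#171, #898}

From (v): #531 ∈ pinned.
Suppose #106 ∈ urgent: no assignment then satisfies all the clues, so #106 ∉ urgent.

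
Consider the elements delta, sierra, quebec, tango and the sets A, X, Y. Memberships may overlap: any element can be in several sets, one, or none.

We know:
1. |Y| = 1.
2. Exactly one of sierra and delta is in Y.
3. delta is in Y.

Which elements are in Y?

Y = {delta}

From (3): delta ∈ Y.
(1): Y already has 1, so the rest are out.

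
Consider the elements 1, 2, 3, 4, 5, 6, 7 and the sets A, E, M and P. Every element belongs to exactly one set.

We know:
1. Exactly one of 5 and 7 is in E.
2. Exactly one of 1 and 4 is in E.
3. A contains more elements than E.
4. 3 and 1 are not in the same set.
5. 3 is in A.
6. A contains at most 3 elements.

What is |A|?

3

From (5): 3 ∈ A.
(4): 1 ∉ A.
Suppose 2 ∈ E: no assignment then satisfies all the clues, so 2 ∉ E.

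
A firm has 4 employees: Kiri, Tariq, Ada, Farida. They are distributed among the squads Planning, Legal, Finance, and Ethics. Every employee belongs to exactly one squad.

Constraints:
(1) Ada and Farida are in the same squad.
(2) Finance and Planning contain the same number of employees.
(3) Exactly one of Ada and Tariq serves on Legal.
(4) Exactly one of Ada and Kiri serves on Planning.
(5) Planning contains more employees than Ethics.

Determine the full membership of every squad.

Planning = {Kiri}; Legal = {Ada, Farida}; Finance = {Tariq}; Ethics = {}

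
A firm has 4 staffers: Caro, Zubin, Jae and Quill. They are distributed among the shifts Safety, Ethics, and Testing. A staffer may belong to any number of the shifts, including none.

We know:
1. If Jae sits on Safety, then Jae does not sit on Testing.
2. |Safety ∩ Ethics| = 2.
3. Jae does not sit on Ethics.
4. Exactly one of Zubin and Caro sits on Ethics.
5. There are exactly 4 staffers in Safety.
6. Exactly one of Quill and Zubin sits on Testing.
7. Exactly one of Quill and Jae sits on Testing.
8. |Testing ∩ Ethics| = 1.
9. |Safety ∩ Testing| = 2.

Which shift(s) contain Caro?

Caro: Safety, Testing

From (3): Jae ∉ Ethics.
(5): only 4 candidates remain for Safety, so all are in.
(1): Jae ∉ Testing.
(7) (exactly one): Quill ∈ Testing.
(6) (exactly one): Zubin ∉ Testing.
Suppose Caro ∈ Ethics: no assignment then satisfies all the clues, so Caro ∉ Ethics.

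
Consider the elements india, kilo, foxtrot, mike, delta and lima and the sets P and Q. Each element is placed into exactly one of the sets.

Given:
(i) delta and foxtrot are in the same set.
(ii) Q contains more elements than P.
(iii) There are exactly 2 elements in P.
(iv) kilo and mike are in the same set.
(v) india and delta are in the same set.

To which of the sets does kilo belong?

kilo: P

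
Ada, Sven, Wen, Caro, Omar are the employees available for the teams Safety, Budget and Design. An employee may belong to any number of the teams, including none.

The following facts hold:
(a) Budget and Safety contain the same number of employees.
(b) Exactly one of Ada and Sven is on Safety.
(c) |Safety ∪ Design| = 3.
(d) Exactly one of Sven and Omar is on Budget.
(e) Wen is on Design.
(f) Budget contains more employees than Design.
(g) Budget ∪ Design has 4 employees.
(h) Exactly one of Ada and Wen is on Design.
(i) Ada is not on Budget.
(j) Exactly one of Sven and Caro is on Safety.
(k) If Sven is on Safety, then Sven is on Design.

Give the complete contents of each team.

Safety = {Omar, Sven, Wen}; Budget = {Caro, Omar, Wen}; Design = {Sven, Wen}

From (e): Wen ∈ Design.
From (i): Ada ∉ Budget.
(h) (exactly one): Ada ∉ Design.
Suppose Ada ∈ Safety: no assignment then satisfies all the clues, so Ada ∉ Safety.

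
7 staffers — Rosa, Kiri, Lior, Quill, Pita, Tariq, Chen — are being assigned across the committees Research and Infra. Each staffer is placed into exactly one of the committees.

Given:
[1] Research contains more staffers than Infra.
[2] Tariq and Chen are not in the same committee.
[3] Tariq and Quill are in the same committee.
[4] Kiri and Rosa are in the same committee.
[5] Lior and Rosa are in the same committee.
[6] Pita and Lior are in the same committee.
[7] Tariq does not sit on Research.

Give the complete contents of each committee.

Research = {Chen, Kiri, Lior, Pita, Rosa}; Infra = {Quill, Tariq}

From (7): Tariq ∉ Research.
(3): Quill matches Tariq: Quill ∉ Research.
Only one committee left: Quill ∈ Infra.
Only one committee left: Tariq ∈ Infra.
(2): Chen ∉ Infra.
Only one committee left: Chen ∈ Research.
Suppose Rosa ∉ Research: no assignment then satisfies all the clues, so Rosa ∈ Research.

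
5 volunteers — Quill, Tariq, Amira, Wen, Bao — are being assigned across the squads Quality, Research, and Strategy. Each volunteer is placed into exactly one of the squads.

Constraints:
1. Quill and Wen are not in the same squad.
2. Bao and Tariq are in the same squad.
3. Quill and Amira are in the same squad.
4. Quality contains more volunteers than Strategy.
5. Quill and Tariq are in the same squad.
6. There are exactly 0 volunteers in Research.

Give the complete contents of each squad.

Quality = {Amira, Bao, Quill, Tariq}; Research = {}; Strategy = {Wen}

(6): Research already has 0, so the rest are out.
Suppose Quill ∉ Quality: no assignment then satisfies all the clues, so Quill ∈ Quality.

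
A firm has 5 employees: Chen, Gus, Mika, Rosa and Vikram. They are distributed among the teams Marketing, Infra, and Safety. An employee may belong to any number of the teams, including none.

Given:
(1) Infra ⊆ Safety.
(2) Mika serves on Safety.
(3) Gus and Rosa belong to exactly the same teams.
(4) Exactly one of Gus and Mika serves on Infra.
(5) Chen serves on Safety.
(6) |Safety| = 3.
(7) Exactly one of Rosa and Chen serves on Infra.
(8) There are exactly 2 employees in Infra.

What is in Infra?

Infra = {Chen, Mika}

From (2): Mika ∈ Safety.
From (5): Chen ∈ Safety.
Suppose Chen ∉ Infra: no assignment then satisfies all the clues, so Chen ∈ Infra.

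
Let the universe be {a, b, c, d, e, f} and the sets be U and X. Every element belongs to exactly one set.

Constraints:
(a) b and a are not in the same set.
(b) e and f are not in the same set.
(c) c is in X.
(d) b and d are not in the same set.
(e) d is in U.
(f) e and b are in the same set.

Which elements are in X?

From (c): c ∈ X.
From (e): d ∈ U.
(d): b ∉ U.
(f): e matches b: e ∉ U.
Only one set left: b ∈ X.
Only one set left: e ∈ X.
(a): a ∉ X.
(b): f ∉ X.
Only one set left: a ∈ U.
Only one set left: f ∈ U.

X = {b, c, e}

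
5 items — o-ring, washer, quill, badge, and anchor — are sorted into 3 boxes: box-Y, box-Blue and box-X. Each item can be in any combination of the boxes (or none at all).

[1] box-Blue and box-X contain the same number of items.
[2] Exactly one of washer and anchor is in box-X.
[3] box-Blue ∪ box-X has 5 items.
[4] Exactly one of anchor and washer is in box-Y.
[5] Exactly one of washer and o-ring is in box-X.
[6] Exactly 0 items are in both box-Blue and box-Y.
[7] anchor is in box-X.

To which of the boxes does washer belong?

washer: box-Blue

From (7): anchor ∈ box-X.
(2) (exactly one): washer ∉ box-X.
(5) (exactly one): o-ring ∈ box-X.
Suppose washer ∈ box-Y: no assignment then satisfies all the clues, so washer ∉ box-Y.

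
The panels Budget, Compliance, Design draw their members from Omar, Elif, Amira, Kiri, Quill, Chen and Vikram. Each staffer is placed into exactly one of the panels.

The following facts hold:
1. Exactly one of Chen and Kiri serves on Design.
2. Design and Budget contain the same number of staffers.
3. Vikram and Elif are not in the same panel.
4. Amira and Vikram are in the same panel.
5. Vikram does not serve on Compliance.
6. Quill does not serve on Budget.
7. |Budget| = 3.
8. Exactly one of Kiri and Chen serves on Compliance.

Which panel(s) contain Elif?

Elif: Design

From (5): Vikram ∉ Compliance.
From (6): Quill ∉ Budget.
(4): Amira matches Vikram: Amira ∉ Compliance.
Suppose Elif ∈ Budget: no assignment then satisfies all the clues, so Elif ∉ Budget.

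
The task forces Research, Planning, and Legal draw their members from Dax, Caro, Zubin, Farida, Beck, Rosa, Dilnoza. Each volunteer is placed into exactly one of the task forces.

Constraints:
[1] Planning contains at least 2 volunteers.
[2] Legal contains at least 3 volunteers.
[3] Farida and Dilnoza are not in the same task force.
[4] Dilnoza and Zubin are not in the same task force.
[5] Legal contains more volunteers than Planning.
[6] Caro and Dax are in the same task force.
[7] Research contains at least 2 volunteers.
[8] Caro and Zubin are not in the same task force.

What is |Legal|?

3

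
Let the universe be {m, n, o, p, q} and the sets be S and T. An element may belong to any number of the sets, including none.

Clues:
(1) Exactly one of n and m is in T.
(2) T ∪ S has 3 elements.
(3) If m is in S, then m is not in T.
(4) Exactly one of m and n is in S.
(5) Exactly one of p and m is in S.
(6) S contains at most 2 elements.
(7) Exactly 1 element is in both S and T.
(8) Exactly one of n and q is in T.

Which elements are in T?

T = {n, o}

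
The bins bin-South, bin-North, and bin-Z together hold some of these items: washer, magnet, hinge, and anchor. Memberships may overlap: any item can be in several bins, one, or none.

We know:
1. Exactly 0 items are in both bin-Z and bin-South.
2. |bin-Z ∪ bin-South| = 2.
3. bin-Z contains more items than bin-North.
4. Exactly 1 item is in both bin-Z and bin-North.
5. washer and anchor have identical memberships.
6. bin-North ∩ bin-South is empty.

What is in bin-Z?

bin-Z = {hinge, magnet}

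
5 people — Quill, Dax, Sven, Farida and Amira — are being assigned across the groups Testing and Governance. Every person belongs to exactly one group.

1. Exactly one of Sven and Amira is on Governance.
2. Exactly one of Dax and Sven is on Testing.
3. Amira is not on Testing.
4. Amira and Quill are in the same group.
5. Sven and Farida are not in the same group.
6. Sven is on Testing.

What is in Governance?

From (3): Amira ∉ Testing.
From (6): Sven ∈ Testing.
(1) (exactly one): Amira ∈ Governance.
(2) (exactly one): Dax ∉ Testing.
(4): Quill matches Amira: Quill ∉ Testing.
(4): Quill matches Amira: Quill ∈ Governance.
(5): Farida ∉ Testing.
Only one group left: Dax ∈ Governance.
Only one group left: Farida ∈ Governance.

Governance = {Amira, Dax, Farida, Quill}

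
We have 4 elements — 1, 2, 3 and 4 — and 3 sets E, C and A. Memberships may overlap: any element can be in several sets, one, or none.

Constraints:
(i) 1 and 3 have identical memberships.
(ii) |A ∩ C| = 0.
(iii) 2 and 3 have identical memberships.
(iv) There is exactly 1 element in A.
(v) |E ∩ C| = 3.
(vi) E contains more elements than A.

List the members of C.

C = {1, 2, 3}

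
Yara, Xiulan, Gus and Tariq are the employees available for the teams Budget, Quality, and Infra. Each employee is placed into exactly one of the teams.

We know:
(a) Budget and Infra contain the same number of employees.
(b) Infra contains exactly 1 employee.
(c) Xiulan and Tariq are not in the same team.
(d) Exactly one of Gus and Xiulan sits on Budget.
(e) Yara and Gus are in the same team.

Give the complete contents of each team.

Budget = {Xiulan}; Quality = {Gus, Yara}; Infra = {Tariq}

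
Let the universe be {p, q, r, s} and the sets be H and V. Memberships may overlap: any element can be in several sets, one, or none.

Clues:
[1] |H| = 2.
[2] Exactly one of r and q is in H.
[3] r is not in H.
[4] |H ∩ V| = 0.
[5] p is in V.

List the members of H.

H = {q, s}

From (3): r ∉ H.
From (5): p ∈ V.
(2) (exactly one): q ∈ H.
Suppose p ∈ H: no assignment then satisfies all the clues, so p ∉ H.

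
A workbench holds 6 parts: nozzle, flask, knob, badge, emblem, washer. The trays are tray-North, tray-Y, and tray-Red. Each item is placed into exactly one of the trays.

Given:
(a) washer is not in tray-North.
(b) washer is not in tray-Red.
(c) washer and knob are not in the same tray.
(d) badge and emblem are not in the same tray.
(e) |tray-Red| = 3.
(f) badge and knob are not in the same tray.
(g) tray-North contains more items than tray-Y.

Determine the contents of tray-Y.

tray-Y = {washer}

From (a): washer ∉ tray-North.
From (b): washer ∉ tray-Red.
Only one tray left: washer ∈ tray-Y.
(c): knob ∉ tray-Y.
Suppose nozzle ∈ tray-Y: no assignment then satisfies all the clues, so nozzle ∉ tray-Y.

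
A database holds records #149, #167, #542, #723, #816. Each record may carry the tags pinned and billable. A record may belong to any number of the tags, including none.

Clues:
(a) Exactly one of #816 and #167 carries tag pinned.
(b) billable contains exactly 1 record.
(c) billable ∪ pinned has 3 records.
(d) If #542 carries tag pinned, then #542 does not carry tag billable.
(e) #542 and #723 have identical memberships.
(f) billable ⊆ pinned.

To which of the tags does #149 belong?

#149: none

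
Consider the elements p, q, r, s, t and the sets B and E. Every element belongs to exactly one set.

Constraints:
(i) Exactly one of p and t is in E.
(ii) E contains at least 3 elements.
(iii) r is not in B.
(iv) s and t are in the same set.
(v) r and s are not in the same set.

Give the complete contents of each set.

B = {s, t}; E = {p, q, r}

From (iii): r ∉ B.
Only one set left: r ∈ E.
(v): s ∉ E.
Only one set left: s ∈ B.
(iv): t matches s: t ∈ B.
(i) (exactly one): p ∈ E.
(ii): only 3 candidates remain for E, so all are in.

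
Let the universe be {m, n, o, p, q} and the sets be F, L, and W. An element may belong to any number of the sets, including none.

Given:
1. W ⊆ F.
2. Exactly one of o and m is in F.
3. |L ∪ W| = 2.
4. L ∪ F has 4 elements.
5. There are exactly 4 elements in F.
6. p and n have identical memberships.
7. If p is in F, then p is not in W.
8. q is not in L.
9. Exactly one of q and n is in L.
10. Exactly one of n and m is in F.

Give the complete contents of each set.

F = {n, o, p, q}; L = {n, p}; W = {}

From (8): q ∉ L.
(9) (exactly one): n ∈ L.
(6): p matches n: p ∈ L.
Suppose m ∈ F: no assignment then satisfies all the clues, so m ∉ F.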